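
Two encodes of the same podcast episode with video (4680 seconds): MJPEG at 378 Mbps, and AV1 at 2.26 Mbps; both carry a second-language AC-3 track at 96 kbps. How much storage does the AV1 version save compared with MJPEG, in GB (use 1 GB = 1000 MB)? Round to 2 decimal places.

Audio: 96 kbps = 0.096 Mbps.
MJPEG: 378.096 Mbps × 4680 s = 1769489.3 Mb = 221.186 GB.
AV1: 2.356 Mbps × 4680 s = 11026.1 Mb = 1.378 GB.
Saving: 221.186 − 1.378 = 219.808 GB.

219.81 GB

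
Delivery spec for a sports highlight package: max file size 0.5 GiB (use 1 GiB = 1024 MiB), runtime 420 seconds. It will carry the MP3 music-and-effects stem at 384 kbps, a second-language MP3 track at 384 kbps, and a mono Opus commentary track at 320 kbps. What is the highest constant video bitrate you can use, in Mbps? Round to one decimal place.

Budget: 0.5 GiB = 4295.0 Mb.
Total bitrate budget: 4295.0 Mb / 420 s = 10.226 Mbps.
Audio total: 384 + 384 + 320 = 1088 kbps = 1.088 Mbps.
Video: 10.226 − 1.088 = 9.138 Mbps.

9.1 Mbps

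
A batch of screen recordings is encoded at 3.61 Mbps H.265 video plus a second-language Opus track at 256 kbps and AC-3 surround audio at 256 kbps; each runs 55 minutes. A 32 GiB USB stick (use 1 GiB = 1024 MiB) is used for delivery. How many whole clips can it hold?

55 min = 3300 s
Audio total: 256 + 256 = 512 kbps = 0.512 Mbps.
Total bitrate: 4.122 Mbps.
Per item: 4.122 Mbps × 3300 s = 13,603 Mb = 1,700 MB.
Capacity: 32 GiB = 274,878 Mb; 20.21 items → 20 complete.

20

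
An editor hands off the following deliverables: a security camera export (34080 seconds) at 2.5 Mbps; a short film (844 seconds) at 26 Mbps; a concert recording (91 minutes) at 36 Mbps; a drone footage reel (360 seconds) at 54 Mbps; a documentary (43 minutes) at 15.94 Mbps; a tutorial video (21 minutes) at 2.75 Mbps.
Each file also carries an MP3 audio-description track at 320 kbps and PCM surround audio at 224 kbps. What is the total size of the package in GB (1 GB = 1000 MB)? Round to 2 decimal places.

49.00 GB

Audio total: 320 + 224 = 544 kbps = 0.544 Mbps.
security camera export: 3.044 Mbps × 34080 s = 103739.5 Mb
short film: 26.544 Mbps × 844 s = 22403.1 Mb
concert recording: 36.544 Mbps × 5460 s = 199530.2 Mb
drone footage reel: 54.544 Mbps × 360 s = 19635.8 Mb
documentary: 16.484 Mbps × 2580 s = 42528.7 Mb
tutorial video: 3.294 Mbps × 1260 s = 4150.4 Mb
Total: 391987.9 Mb = 48998.5 MB.
= 49.00 GB.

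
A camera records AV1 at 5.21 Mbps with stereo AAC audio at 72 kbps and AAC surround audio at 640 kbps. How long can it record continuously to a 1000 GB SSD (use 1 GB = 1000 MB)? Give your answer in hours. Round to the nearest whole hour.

Audio total: 72 + 640 = 712 kbps = 0.712 Mbps.
Total bitrate: 5.21 + 0.712 = 5.922 Mbps.
Capacity: 1000 GB = 8,000,000 Mb.
Recording time: 8,000,000 / 5.922 = 1,350,895 s ≈ 375 hours.

375 hours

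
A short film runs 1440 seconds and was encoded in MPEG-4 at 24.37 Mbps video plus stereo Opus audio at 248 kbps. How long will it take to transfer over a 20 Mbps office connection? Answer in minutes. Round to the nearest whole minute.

30 minutes

Audio: 248 kbps = 0.248 Mbps.
Total bitrate: 24.618 Mbps.
File: 24.618 Mbps × 1440 s = 35449.9 Mb.
At 20 Mbps: 35449.9 / 20 = 1772.5 s ≈ 29.5 minutes.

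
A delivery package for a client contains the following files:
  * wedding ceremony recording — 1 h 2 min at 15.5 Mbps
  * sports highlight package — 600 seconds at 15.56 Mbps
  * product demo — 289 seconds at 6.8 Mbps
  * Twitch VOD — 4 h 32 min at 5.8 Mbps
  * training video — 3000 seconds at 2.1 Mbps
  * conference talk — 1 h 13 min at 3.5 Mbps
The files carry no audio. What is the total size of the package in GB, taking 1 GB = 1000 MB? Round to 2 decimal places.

23.16 GB

wedding ceremony recording: 15.500 Mbps × 3720 s = 57660.0 Mb
sports highlight package: 15.560 Mbps × 600 s = 9336.0 Mb
product demo: 6.800 Mbps × 289 s = 1965.2 Mb
Twitch VOD: 5.800 Mbps × 16320 s = 94656.0 Mb
training video: 2.100 Mbps × 3000 s = 6300.0 Mb
conference talk: 3.500 Mbps × 4380 s = 15330.0 Mb
Total: 185247.2 Mb = 23155.9 MB.
= 23.16 GB.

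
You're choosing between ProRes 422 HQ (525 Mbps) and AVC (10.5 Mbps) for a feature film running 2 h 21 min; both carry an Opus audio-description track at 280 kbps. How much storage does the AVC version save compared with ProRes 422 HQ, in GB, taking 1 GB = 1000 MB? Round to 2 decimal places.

2 h 21 min = 141 min = 8460 s
Audio: 280 kbps = 0.280 Mbps.
ProRes 422 HQ: 525.280 Mbps × 8460 s = 4443868.8 Mb = 555.484 GB.
AVC: 10.780 Mbps × 8460 s = 91198.8 Mb = 11.400 GB.
Saving: 555.484 − 11.400 = 544.084 GB.

544.08 GB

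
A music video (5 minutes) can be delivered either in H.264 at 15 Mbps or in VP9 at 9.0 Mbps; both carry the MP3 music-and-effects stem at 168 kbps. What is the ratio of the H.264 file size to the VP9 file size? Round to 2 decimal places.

5 min = 300 s
Audio: 168 kbps = 0.168 Mbps.
H.264: 15.168 Mbps × 300 s = 4550.4 Mb = 0.569 GB.
VP9: 9.168 Mbps × 300 s = 2750.4 Mb = 0.344 GB.
Ratio: 0.569 / 0.344 = 1.654.

1.65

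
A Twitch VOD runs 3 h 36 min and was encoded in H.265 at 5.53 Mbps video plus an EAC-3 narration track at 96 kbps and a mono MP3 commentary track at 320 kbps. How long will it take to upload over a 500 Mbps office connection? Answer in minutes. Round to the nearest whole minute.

3 minutes

3 h 36 min = 216 min = 12960 s
Audio total: 96 + 320 = 416 kbps = 0.416 Mbps.
Total bitrate: 5.946 Mbps.
File: 5.946 Mbps × 12960 s = 77060.2 Mb.
At 500 Mbps: 77060.2 / 500 = 154.1 s ≈ 2.57 minutes.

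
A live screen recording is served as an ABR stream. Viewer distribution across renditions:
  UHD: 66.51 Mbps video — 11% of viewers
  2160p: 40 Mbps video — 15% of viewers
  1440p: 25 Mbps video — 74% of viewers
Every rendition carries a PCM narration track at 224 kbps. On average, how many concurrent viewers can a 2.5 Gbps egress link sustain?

78

Audio: 224 kbps = 0.224 Mbps.
Average per-viewer bitrate: 0.11×66.734 + 0.15×40.224 + 0.74×25.224 = 32.040 Mbps.
2.5 Gbps = 2,500 Mbps; 2,500 / 32.040 = 78.03 → 78.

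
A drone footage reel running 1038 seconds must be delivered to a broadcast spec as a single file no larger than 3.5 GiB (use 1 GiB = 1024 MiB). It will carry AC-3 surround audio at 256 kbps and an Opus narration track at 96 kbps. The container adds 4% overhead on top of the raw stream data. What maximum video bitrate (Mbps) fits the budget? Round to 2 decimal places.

27.50 Mbps

Budget: 3.5 GiB = 30064.8 Mb.
Stream payload after overhead: 30064.8 / 1.04 = 28908.4 Mb.
Total bitrate budget: 28908.4 Mb / 1038 s = 27.850 Mbps.
Audio total: 256 + 96 = 352 kbps = 0.352 Mbps.
Video: 27.850 − 0.352 = 27.498 Mbps.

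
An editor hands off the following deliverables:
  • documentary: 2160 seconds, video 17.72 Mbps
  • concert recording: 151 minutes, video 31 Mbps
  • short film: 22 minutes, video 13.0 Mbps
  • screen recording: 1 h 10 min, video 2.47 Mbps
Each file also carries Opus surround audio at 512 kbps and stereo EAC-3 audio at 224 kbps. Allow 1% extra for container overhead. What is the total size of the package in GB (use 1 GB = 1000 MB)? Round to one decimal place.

45.3 GB

Audio total: 512 + 224 = 736 kbps = 0.736 Mbps.
documentary: 18.456 Mbps × 2160 s × 1.01 = 40263.6 Mb
concert recording: 31.736 Mbps × 9060 s × 1.01 = 290403.4 Mb
short film: 13.736 Mbps × 1320 s × 1.01 = 18312.8 Mb
screen recording: 3.206 Mbps × 4200 s × 1.01 = 13599.9 Mb
Total: 362579.7 Mb = 45322.5 MB.
= 45.32 GB.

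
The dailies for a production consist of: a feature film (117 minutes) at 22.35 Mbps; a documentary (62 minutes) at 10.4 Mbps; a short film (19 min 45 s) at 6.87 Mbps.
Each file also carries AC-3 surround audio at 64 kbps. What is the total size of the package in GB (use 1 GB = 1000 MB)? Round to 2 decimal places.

Audio: 64 kbps = 0.064 Mbps.
feature film: 22.414 Mbps × 7020 s = 157346.3 Mb
documentary: 10.464 Mbps × 3720 s = 38926.1 Mb
short film: 6.934 Mbps × 1185 s = 8216.8 Mb
Total: 204489.1 Mb = 25561.1 MB.
= 25.56 GB.

25.56 GB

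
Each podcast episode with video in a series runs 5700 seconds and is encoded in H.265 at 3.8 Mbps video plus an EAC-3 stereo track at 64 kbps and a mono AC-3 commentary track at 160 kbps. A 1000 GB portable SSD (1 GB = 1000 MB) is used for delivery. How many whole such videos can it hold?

Audio total: 64 + 160 = 224 kbps = 0.224 Mbps.
Total bitrate: 4.024 Mbps.
Per item: 4.024 Mbps × 5700 s = 22,937 Mb = 2,867 MB.
Capacity: 1000 GB = 8,000,000 Mb; 348.78 items → 348 complete.

348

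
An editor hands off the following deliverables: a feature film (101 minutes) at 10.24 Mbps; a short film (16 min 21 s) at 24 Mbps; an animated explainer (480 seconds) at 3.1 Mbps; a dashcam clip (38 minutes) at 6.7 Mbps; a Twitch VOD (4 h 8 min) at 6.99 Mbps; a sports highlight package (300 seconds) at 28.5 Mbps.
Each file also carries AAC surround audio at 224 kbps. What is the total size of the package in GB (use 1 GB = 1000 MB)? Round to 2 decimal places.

Audio: 224 kbps = 0.224 Mbps.
feature film: 10.464 Mbps × 6060 s = 63411.8 Mb
short film: 24.224 Mbps × 981 s = 23763.7 Mb
animated explainer: 3.324 Mbps × 480 s = 1595.5 Mb
dashcam clip: 6.924 Mbps × 2280 s = 15786.7 Mb
Twitch VOD: 7.214 Mbps × 14880 s = 107344.3 Mb
sports highlight package: 28.724 Mbps × 300 s = 8617.2 Mb
Total: 220519.3 Mb = 27564.9 MB.
= 27.56 GB.

27.56 GB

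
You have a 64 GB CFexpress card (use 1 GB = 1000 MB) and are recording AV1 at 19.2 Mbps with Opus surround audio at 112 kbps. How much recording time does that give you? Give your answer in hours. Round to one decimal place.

7.4 hours

Audio: 112 kbps = 0.112 Mbps.
Total bitrate: 19.2 + 0.112 = 19.312 Mbps.
Capacity: 64 GB = 512,000 Mb.
Recording time: 512,000 / 19.312 = 26,512 s ≈ 7.36 hours.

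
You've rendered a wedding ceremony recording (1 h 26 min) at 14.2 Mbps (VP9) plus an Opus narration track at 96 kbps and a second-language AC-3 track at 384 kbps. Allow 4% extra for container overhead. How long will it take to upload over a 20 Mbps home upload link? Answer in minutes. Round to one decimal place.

1 h 26 min = 86 min = 5160 s
Audio total: 96 + 384 = 480 kbps = 0.480 Mbps.
Total bitrate: 14.680 Mbps.
File: 14.680 Mbps × 5160 s = 75748.8 Mb.
With 4% container overhead: ×1.04. → 78778.8 Mb.
At 20 Mbps: 78778.8 / 20 = 3938.9 s ≈ 65.6 minutes.

65.6 minutes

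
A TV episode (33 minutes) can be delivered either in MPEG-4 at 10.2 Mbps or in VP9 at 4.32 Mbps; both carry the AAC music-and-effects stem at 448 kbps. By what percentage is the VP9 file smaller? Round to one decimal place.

33 min = 1980 s
Audio: 448 kbps = 0.448 Mbps.
MPEG-4: 10.648 Mbps × 1980 s = 21083.0 Mb = 2.635 GB.
VP9: 4.768 Mbps × 1980 s = 9440.6 Mb = 1.180 GB.
Reduction: (1 − 1.180/2.635) × 100 = 55.22%.

55.2%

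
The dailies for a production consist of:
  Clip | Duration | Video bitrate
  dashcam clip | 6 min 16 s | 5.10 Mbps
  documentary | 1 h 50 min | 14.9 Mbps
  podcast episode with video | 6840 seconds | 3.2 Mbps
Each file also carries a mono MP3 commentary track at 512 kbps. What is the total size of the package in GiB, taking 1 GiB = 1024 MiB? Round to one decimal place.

15.0 GiB

Audio: 512 kbps = 0.512 Mbps.
dashcam clip: 5.612 Mbps × 376 s = 2110.1 Mb
documentary: 15.412 Mbps × 6600 s = 101719.2 Mb
podcast episode with video: 3.712 Mbps × 6840 s = 25390.1 Mb
Total: 129219.4 Mb = 16152.4 MB.
= 15.04 GiB.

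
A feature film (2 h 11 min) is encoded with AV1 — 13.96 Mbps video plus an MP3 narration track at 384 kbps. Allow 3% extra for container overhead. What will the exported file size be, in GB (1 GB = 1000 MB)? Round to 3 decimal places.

2 h 11 min = 131 min = 7860 s
Audio: 384 kbps = 0.384 Mbps.
Total bitrate: 13.96 + 0.384 = 14.344 Mbps.
Stream data: 14.344 Mbps × 7860 s = 112743.8 Mb.
With 3% container overhead: ×1.03.
116,126 Mb ÷ 8 = 14,516 MB → 14.52 GB.

14.516 GB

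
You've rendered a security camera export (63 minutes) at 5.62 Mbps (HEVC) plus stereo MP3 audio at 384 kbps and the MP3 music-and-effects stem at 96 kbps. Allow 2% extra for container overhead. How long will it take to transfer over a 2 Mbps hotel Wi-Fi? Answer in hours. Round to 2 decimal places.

3.27 hours

63 min = 3780 s
Audio total: 384 + 96 = 480 kbps = 0.480 Mbps.
Total bitrate: 6.100 Mbps.
File: 6.100 Mbps × 3780 s = 23058.0 Mb.
With 2% container overhead: ×1.02. → 23519.2 Mb.
At 2 Mbps: 23519.2 / 2 = 11759.6 s ≈ 3.27 hours.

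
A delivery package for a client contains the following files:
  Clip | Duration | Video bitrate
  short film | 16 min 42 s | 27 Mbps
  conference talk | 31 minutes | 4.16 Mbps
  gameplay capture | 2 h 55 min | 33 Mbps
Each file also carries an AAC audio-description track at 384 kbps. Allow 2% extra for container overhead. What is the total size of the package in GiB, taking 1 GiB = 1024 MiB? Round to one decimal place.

45.9 GiB

Audio: 384 kbps = 0.384 Mbps.
short film: 27.384 Mbps × 1002 s × 1.02 = 27987.5 Mb
conference talk: 4.544 Mbps × 1860 s × 1.02 = 8620.9 Mb
gameplay capture: 33.384 Mbps × 10500 s × 1.02 = 357542.6 Mb
Total: 394151.1 Mb = 49268.9 MB.
= 45.89 GiB.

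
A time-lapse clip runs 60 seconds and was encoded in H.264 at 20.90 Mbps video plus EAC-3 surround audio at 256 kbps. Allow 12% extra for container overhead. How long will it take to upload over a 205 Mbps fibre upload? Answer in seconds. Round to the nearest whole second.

7 seconds

Audio: 256 kbps = 0.256 Mbps.
Total bitrate: 21.156 Mbps.
File: 21.156 Mbps × 60 s = 1269.4 Mb.
With 12% container overhead: ×1.12. → 1421.7 Mb.
At 205 Mbps: 1421.7 / 205 = 6.9 s ≈ 6.94 seconds.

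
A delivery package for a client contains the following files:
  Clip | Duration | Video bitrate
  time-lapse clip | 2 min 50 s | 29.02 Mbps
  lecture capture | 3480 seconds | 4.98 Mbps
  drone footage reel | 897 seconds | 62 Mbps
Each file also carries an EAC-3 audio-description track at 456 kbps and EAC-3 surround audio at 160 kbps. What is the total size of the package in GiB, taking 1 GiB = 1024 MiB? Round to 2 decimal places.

9.39 GiB

Audio total: 456 + 160 = 616 kbps = 0.616 Mbps.
time-lapse clip: 29.636 Mbps × 170 s = 5038.1 Mb
lecture capture: 5.596 Mbps × 3480 s = 19474.1 Mb
drone footage reel: 62.616 Mbps × 897 s = 56166.6 Mb
Total: 80678.8 Mb = 10084.8 MB.
= 9.392 GiB.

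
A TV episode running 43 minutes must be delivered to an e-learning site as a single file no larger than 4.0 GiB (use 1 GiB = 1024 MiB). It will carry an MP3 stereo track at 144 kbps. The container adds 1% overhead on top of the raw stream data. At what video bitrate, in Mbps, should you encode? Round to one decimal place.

Budget: 4.0 GiB = 34359.7 Mb.
Stream payload after overhead: 34359.7 / 1.01 = 34019.5 Mb.
43 min = 2580 s
Total bitrate budget: 34019.5 Mb / 2580 s = 13.186 Mbps.
Audio: 144 kbps = 0.144 Mbps.
Video: 13.186 − 0.144 = 13.042 Mbps.

13.0 Mbps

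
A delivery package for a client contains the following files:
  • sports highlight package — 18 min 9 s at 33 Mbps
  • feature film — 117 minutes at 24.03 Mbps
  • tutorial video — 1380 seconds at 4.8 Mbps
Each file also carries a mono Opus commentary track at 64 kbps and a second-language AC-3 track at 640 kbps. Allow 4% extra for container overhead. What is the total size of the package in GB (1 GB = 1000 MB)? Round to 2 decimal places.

28.33 GB

Audio total: 64 + 640 = 704 kbps = 0.704 Mbps.
sports highlight package: 33.704 Mbps × 1089 s × 1.04 = 38171.8 Mb
feature film: 24.734 Mbps × 7020 s × 1.04 = 180578.0 Mb
tutorial video: 5.504 Mbps × 1380 s × 1.04 = 7899.3 Mb
Total: 226649.1 Mb = 28331.1 MB.
= 28.33 GB.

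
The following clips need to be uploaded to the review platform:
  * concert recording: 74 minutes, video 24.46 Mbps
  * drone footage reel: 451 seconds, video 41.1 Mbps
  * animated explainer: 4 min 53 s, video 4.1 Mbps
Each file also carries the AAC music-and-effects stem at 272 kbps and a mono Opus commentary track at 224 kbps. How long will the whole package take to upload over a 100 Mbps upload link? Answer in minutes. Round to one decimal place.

21.8 minutes

Audio total: 272 + 224 = 496 kbps = 0.496 Mbps.
concert recording: 24.956 Mbps × 4440 s = 110804.6 Mb
drone footage reel: 41.596 Mbps × 451 s = 18759.8 Mb
animated explainer: 4.596 Mbps × 293 s = 1346.6 Mb
Total: 130911.1 Mb = 16363.9 MB.
At 100 Mbps: 130911.1 / 100 = 1309 s ≈ 21.8 minutes.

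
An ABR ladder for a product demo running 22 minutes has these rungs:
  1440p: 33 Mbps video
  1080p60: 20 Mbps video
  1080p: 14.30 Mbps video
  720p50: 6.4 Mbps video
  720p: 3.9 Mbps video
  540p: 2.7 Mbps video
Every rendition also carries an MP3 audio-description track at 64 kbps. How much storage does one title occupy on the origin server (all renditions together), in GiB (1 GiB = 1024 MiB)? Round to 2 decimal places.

22 min = 1320 s
Audio: 64 kbps = 0.064 Mbps.
Sum of rendition bitrates: (33+0.064) + (20+0.064) + (14.30+0.064) + (6.4+0.064) + (3.9+0.064) + (2.7+0.064) = 80.684 Mbps.
× 1320 s = 106,503 Mb = 13,313 MB = 12.40 GiB.

12.40 GiB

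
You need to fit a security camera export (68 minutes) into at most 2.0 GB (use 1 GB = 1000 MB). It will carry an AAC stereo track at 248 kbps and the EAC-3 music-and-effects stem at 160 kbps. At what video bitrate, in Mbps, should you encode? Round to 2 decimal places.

3.51 Mbps

Budget: 2.0 GB = 16000.0 Mb.
68 min = 4080 s
Total bitrate budget: 16000.0 Mb / 4080 s = 3.922 Mbps.
Audio total: 248 + 160 = 408 kbps = 0.408 Mbps.
Video: 3.922 − 0.408 = 3.514 Mbps.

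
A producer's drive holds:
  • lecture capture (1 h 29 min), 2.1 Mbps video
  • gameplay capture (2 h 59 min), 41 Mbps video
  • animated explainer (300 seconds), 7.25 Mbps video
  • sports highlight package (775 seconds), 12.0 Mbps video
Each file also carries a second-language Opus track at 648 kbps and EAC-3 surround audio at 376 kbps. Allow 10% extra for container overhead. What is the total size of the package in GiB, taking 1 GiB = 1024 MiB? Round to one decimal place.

61.5 GiB

Audio total: 648 + 376 = 1024 kbps = 1.024 Mbps.
lecture capture: 3.124 Mbps × 5340 s × 1.10 = 18350.4 Mb
gameplay capture: 42.024 Mbps × 10740 s × 1.10 = 496471.5 Mb
animated explainer: 8.274 Mbps × 300 s × 1.10 = 2730.4 Mb
sports highlight package: 13.024 Mbps × 775 s × 1.10 = 11103.0 Mb
Total: 528655.3 Mb = 66081.9 MB.
= 61.54 GiB.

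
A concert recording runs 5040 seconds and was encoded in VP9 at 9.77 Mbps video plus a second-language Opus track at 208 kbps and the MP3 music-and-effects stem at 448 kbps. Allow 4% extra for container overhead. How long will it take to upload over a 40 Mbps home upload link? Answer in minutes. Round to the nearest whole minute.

Audio total: 208 + 448 = 656 kbps = 0.656 Mbps.
Total bitrate: 10.426 Mbps.
File: 10.426 Mbps × 5040 s = 52547.0 Mb.
With 4% container overhead: ×1.04. → 54648.9 Mb.
At 40 Mbps: 54648.9 / 40 = 1366.2 s ≈ 22.8 minutes.

23 minutes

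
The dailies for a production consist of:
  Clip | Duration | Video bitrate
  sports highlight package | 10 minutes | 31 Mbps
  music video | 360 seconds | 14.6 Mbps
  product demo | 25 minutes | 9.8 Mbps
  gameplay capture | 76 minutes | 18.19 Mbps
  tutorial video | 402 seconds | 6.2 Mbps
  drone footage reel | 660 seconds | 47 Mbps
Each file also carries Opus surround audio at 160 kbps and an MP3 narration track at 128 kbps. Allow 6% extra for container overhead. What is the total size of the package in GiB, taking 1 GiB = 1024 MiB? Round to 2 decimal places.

Audio total: 160 + 128 = 288 kbps = 0.288 Mbps.
sports highlight package: 31.288 Mbps × 600 s × 1.06 = 19899.2 Mb
music video: 14.888 Mbps × 360 s × 1.06 = 5681.3 Mb
product demo: 10.088 Mbps × 1500 s × 1.06 = 16039.9 Mb
gameplay capture: 18.478 Mbps × 4560 s × 1.06 = 89315.3 Mb
tutorial video: 6.488 Mbps × 402 s × 1.06 = 2764.7 Mb
drone footage reel: 47.288 Mbps × 660 s × 1.06 = 33082.7 Mb
Total: 166783.0 Mb = 20847.9 MB.
= 19.42 GiB.

19.42 GiB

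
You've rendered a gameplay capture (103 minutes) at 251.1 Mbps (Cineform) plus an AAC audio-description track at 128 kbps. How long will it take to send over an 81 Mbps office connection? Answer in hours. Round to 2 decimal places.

5.32 hours

103 min = 6180 s
Audio: 128 kbps = 0.128 Mbps.
Total bitrate: 251.228 Mbps.
File: 251.228 Mbps × 6180 s = 1552589.0 Mb.
At 81 Mbps: 1552589.0 / 81 = 19167.8 s ≈ 5.32 hours.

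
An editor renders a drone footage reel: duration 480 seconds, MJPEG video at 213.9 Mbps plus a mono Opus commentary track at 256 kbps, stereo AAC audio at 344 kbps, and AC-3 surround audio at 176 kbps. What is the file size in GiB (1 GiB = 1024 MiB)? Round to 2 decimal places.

12.00 GiB

Audio total: 256 + 344 + 176 = 776 kbps = 0.776 Mbps.
Total bitrate: 213.9 + 0.776 = 214.676 Mbps.
Stream data: 214.676 Mbps × 480 s = 103044.5 Mb.
103,044 Mb = 12,880,560,000 bytes ÷ 1,073,741,824 = 12.00 GiB.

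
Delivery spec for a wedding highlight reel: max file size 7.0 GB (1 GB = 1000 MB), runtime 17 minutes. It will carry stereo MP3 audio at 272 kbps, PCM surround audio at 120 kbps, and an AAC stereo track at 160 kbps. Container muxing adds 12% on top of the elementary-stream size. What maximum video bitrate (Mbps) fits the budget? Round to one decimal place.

48.5 Mbps

Budget: 7.0 GB = 56000.0 Mb.
Stream payload after overhead: 56000.0 / 1.12 = 50000.0 Mb.
17 min = 1020 s
Total bitrate budget: 50000.0 Mb / 1020 s = 49.020 Mbps.
Audio total: 272 + 120 + 160 = 552 kbps = 0.552 Mbps.
Video: 49.020 − 0.552 = 48.468 Mbps.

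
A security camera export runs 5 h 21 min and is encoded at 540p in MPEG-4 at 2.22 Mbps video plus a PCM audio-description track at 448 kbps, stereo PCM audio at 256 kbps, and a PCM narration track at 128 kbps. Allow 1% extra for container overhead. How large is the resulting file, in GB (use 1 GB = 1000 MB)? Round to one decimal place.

5 h 21 min = 321 min = 19260 s
Audio total: 448 + 256 + 128 = 832 kbps = 0.832 Mbps.
Total bitrate: 2.22 + 0.832 = 3.052 Mbps.
Stream data: 3.052 Mbps × 19260 s = 58781.5 Mb.
With 1% container overhead: ×1.01.
59,369 Mb ÷ 8 = 7,421 MB → 7.421 GB.

7.4 GB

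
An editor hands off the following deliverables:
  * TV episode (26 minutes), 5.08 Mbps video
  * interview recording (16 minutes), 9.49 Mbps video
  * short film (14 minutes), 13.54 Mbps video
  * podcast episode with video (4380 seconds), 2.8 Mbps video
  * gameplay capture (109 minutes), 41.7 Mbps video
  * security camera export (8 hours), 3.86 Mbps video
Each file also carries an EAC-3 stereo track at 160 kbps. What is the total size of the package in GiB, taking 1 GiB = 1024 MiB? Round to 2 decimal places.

Audio: 160 kbps = 0.160 Mbps.
TV episode: 5.240 Mbps × 1560 s = 8174.4 Mb
interview recording: 9.650 Mbps × 960 s = 9264.0 Mb
short film: 13.700 Mbps × 840 s = 11508.0 Mb
podcast episode with video: 2.960 Mbps × 4380 s = 12964.8 Mb
gameplay capture: 41.860 Mbps × 6540 s = 273764.4 Mb
security camera export: 4.020 Mbps × 28800 s = 115776.0 Mb
Total: 431451.6 Mb = 53931.4 MB.
= 50.23 GiB.

50.23 GiB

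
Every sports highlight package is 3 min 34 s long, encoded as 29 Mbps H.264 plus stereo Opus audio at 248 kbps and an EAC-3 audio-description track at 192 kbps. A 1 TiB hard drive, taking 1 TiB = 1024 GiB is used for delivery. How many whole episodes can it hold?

1396

3 min 34 s = 214 s
Audio total: 248 + 192 = 440 kbps = 0.440 Mbps.
Total bitrate: 29.440 Mbps.
Per item: 29.440 Mbps × 214 s = 6,300 Mb = 787.5 MB.
Capacity: 1 TiB = 8,796,093 Mb; 1396.17 items → 1396 complete.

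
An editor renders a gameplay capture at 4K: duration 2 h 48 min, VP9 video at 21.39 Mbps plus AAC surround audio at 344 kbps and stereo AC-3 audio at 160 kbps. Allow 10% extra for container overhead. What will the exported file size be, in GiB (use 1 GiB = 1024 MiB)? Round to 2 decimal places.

2 h 48 min = 168 min = 10080 s
Audio total: 344 + 160 = 504 kbps = 0.504 Mbps.
Total bitrate: 21.39 + 0.504 = 21.894 Mbps.
Stream data: 21.894 Mbps × 10080 s = 220691.5 Mb.
With 10% container overhead: ×1.10.
242,761 Mb = 30,345,084,000 bytes ÷ 1,073,741,824 = 28.26 GiB.

28.26 GiB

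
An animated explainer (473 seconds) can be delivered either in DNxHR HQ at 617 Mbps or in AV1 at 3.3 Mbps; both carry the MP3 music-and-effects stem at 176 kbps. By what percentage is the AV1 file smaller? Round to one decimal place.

Audio: 176 kbps = 0.176 Mbps.
DNxHR HQ: 617.176 Mbps × 473 s = 291924.2 Mb = 33.984 GiB.
AV1: 3.476 Mbps × 473 s = 1644.1 Mb = 0.191 GiB.
Reduction: (1 − 0.191/33.984) × 100 = 99.44%.

99.4%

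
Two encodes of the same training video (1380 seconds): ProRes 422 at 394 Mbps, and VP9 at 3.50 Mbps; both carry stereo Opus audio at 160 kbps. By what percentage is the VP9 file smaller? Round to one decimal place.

99.1%

Audio: 160 kbps = 0.160 Mbps.
ProRes 422: 394.160 Mbps × 1380 s = 543940.8 Mb = 63.323 GiB.
VP9: 3.660 Mbps × 1380 s = 5050.8 Mb = 0.588 GiB.
Reduction: (1 − 0.588/63.323) × 100 = 99.07%.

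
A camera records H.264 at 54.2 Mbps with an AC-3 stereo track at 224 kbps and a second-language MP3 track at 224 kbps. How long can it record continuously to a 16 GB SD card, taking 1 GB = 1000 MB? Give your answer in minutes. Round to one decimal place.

39.0 minutes

Audio total: 224 + 224 = 448 kbps = 0.448 Mbps.
Total bitrate: 54.2 + 0.448 = 54.648 Mbps.
Capacity: 16 GB = 128,000 Mb.
Recording time: 128,000 / 54.648 = 2,342 s ≈ 39.0 minutes.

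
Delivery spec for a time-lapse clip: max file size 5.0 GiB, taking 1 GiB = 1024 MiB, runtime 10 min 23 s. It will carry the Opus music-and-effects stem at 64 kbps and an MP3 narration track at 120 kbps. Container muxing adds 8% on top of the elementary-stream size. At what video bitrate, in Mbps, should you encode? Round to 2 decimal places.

63.65 Mbps

Budget: 5.0 GiB = 42949.7 Mb.
Stream payload after overhead: 42949.7 / 1.08 = 39768.2 Mb.
10 min 23 s = 623 s
Total bitrate budget: 39768.2 Mb / 623 s = 63.833 Mbps.
Audio total: 64 + 120 = 184 kbps = 0.184 Mbps.
Video: 63.833 − 0.184 = 63.649 Mbps.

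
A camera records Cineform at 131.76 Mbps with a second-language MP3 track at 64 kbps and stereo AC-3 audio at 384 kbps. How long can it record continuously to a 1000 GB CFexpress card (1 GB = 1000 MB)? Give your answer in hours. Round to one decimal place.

Audio total: 64 + 384 = 448 kbps = 0.448 Mbps.
Total bitrate: 131.76 + 0.448 = 132.208 Mbps.
Capacity: 1000 GB = 8,000,000 Mb.
Recording time: 8,000,000 / 132.208 = 60,511 s ≈ 16.8 hours.

16.8 hours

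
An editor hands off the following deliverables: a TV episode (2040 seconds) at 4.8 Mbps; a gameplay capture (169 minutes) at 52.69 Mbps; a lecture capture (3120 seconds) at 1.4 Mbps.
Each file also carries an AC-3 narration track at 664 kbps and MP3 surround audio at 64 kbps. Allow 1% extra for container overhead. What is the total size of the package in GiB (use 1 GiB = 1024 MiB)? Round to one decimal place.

Audio total: 664 + 64 = 728 kbps = 0.728 Mbps.
TV episode: 5.528 Mbps × 2040 s × 1.01 = 11389.9 Mb
gameplay capture: 53.418 Mbps × 10140 s × 1.01 = 547075.1 Mb
lecture capture: 2.128 Mbps × 3120 s × 1.01 = 6705.8 Mb
Total: 565170.8 Mb = 70646.3 MB.
= 65.79 GiB.

65.8 GiB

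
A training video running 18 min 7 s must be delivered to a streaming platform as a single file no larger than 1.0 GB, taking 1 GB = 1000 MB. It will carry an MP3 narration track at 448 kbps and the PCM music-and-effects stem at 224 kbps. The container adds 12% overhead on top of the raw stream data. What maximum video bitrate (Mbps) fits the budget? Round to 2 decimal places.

Budget: 1.0 GB = 8000.0 Mb.
Stream payload after overhead: 8000.0 / 1.12 = 7142.9 Mb.
18 min 7 s = 1087 s
Total bitrate budget: 7142.9 Mb / 1087 s = 6.571 Mbps.
Audio total: 448 + 224 = 672 kbps = 0.672 Mbps.
Video: 6.571 − 0.672 = 5.899 Mbps.

5.90 Mbps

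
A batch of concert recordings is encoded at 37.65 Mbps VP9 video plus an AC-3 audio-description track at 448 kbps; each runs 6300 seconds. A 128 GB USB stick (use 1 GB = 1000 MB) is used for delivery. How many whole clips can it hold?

Audio: 448 kbps = 0.448 Mbps.
Total bitrate: 38.098 Mbps.
Per item: 38.098 Mbps × 6300 s = 240,017 Mb = 30,002 MB.
Capacity: 128 GB = 1,024,000 Mb; 4.27 items → 4 complete.

4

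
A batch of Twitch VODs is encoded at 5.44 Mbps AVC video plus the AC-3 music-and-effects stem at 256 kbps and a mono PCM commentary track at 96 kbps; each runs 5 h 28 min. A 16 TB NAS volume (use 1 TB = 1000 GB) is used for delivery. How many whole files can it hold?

5 h 28 min = 328 min = 19680 s
Audio total: 256 + 96 = 352 kbps = 0.352 Mbps.
Total bitrate: 5.792 Mbps.
Per item: 5.792 Mbps × 19680 s = 113,987 Mb = 14,248 MB.
Capacity: 16 TB = 128,000,000 Mb; 1122.94 items → 1122 complete.

1122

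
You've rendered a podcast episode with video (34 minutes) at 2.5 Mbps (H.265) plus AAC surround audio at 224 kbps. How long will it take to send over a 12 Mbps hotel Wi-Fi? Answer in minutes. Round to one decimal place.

34 min = 2040 s
Audio: 224 kbps = 0.224 Mbps.
Total bitrate: 2.724 Mbps.
File: 2.724 Mbps × 2040 s = 5557.0 Mb.
At 12 Mbps: 5557.0 / 12 = 463.1 s ≈ 7.72 minutes.

7.7 minutes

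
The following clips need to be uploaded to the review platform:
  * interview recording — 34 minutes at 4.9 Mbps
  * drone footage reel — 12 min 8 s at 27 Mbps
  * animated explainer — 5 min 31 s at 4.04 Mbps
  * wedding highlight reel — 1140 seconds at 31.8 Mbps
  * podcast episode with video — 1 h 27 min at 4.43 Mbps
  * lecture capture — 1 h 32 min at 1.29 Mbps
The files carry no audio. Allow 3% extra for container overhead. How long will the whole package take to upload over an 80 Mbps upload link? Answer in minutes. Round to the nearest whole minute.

interview recording: 4.900 Mbps × 2040 s × 1.03 = 10295.9 Mb
drone footage reel: 27.000 Mbps × 728 s × 1.03 = 20245.7 Mb
animated explainer: 4.040 Mbps × 331 s × 1.03 = 1377.4 Mb
wedding highlight reel: 31.800 Mbps × 1140 s × 1.03 = 37339.6 Mb
podcast episode with video: 4.430 Mbps × 5220 s × 1.03 = 23818.3 Mb
lecture capture: 1.290 Mbps × 5520 s × 1.03 = 7334.4 Mb
Total: 100411.2 Mb = 12551.4 MB.
At 80 Mbps: 100411.2 / 80 = 1255 s ≈ 20.9 minutes.

21 minutes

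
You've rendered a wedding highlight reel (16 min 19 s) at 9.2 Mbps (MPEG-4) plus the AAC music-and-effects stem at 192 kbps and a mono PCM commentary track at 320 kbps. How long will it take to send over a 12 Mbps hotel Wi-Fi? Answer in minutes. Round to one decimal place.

13.2 minutes

16 min 19 s = 979 s
Audio total: 192 + 320 = 512 kbps = 0.512 Mbps.
Total bitrate: 9.712 Mbps.
File: 9.712 Mbps × 979 s = 9508.0 Mb.
At 12 Mbps: 9508.0 / 12 = 792.3 s ≈ 13.2 minutes.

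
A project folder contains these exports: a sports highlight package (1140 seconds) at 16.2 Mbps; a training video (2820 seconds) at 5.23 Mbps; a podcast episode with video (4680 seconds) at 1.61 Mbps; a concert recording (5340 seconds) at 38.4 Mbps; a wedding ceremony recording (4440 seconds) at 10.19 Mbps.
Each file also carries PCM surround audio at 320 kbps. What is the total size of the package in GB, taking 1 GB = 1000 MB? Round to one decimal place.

37.1 GB

Audio: 320 kbps = 0.320 Mbps.
sports highlight package: 16.520 Mbps × 1140 s = 18832.8 Mb
training video: 5.550 Mbps × 2820 s = 15651.0 Mb
podcast episode with video: 1.930 Mbps × 4680 s = 9032.4 Mb
concert recording: 38.720 Mbps × 5340 s = 206764.8 Mb
wedding ceremony recording: 10.510 Mbps × 4440 s = 46664.4 Mb
Total: 296945.4 Mb = 37118.2 MB.
= 37.12 GB.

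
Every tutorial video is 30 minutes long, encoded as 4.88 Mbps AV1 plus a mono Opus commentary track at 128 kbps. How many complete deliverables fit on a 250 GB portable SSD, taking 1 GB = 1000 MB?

30 min = 1800 s
Audio: 128 kbps = 0.128 Mbps.
Total bitrate: 5.008 Mbps.
Per item: 5.008 Mbps × 1800 s = 9,014 Mb = 1,127 MB.
Capacity: 250 GB = 2,000,000 Mb; 221.87 items → 221 complete.

221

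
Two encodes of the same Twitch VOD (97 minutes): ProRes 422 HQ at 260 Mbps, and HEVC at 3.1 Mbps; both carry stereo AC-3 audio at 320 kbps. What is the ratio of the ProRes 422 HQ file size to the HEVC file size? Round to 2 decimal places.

97 min = 5820 s
Audio: 320 kbps = 0.320 Mbps.
ProRes 422 HQ: 260.320 Mbps × 5820 s = 1515062.4 Mb = 176.376 GiB.
HEVC: 3.420 Mbps × 5820 s = 19904.4 Mb = 2.317 GiB.
Ratio: 176.376 / 2.317 = 76.117.

76.12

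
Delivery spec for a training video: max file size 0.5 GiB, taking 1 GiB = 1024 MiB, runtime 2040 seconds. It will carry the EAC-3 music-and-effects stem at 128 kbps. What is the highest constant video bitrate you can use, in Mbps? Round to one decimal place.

Budget: 0.5 GiB = 4295.0 Mb.
Total bitrate budget: 4295.0 Mb / 2040 s = 2.105 Mbps.
Audio: 128 kbps = 0.128 Mbps.
Video: 2.105 − 0.128 = 1.977 Mbps.

2.0 Mbps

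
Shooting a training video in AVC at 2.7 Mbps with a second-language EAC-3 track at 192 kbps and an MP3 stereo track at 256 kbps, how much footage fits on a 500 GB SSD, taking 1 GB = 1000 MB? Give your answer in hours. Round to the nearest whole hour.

353 hours

Audio total: 192 + 256 = 448 kbps = 0.448 Mbps.
Total bitrate: 2.7 + 0.448 = 3.148 Mbps.
Capacity: 500 GB = 4,000,000 Mb.
Recording time: 4,000,000 / 3.148 = 1,270,648 s ≈ 353 hours.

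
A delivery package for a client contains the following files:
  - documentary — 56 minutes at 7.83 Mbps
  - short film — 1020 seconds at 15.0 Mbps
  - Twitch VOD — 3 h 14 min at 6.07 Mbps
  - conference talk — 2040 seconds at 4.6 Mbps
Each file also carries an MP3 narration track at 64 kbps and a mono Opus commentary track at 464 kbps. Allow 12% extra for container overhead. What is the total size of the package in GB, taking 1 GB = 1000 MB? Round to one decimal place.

18.4 GB

Audio total: 64 + 464 = 528 kbps = 0.528 Mbps.
documentary: 8.358 Mbps × 3360 s × 1.12 = 31452.8 Mb
short film: 15.528 Mbps × 1020 s × 1.12 = 17739.2 Mb
Twitch VOD: 6.598 Mbps × 11640 s × 1.12 = 86016.8 Mb
conference talk: 5.128 Mbps × 2040 s × 1.12 = 11716.5 Mb
Total: 146925.3 Mb = 18365.7 MB.
= 18.37 GB.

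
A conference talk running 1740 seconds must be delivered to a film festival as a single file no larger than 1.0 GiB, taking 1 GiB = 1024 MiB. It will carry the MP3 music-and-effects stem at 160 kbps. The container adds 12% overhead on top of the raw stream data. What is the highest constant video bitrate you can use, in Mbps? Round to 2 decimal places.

4.25 Mbps

Budget: 1.0 GiB = 8589.9 Mb.
Stream payload after overhead: 8589.9 / 1.12 = 7669.6 Mb.
Total bitrate budget: 7669.6 Mb / 1740 s = 4.408 Mbps.
Audio: 160 kbps = 0.160 Mbps.
Video: 4.408 − 0.160 = 4.248 Mbps.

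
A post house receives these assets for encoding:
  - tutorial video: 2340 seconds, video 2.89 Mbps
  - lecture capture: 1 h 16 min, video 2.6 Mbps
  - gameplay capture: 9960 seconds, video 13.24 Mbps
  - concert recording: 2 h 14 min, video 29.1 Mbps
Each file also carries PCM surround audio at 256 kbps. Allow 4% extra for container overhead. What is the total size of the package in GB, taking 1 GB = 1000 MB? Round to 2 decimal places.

Audio: 256 kbps = 0.256 Mbps.
tutorial video: 3.146 Mbps × 2340 s × 1.04 = 7656.1 Mb
lecture capture: 2.856 Mbps × 4560 s × 1.04 = 13544.3 Mb
gameplay capture: 13.496 Mbps × 9960 s × 1.04 = 139797.0 Mb
concert recording: 29.356 Mbps × 8040 s × 1.04 = 245463.1 Mb
Total: 406460.5 Mb = 50807.6 MB.
= 50.81 GB.

50.81 GB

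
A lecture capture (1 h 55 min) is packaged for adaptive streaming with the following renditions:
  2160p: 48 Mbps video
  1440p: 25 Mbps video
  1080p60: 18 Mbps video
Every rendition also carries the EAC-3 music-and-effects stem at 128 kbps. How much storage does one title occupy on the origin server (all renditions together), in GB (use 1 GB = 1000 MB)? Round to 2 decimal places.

78.82 GB

1 h 55 min = 115 min = 6900 s
Audio: 128 kbps = 0.128 Mbps.
Sum of rendition bitrates: (48+0.128) + (25+0.128) + (18+0.128) = 91.384 Mbps.
× 6900 s = 630,550 Mb = 78,819 MB = 78.82 GB.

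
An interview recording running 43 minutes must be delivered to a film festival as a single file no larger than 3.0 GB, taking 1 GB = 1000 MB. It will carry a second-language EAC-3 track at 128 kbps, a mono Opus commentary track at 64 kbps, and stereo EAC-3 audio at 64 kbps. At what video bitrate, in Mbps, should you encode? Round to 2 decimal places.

9.05 Mbps

Budget: 3.0 GB = 24000.0 Mb.
43 min = 2580 s
Total bitrate budget: 24000.0 Mb / 2580 s = 9.302 Mbps.
Audio total: 128 + 64 + 64 = 256 kbps = 0.256 Mbps.
Video: 9.302 − 0.256 = 9.046 Mbps.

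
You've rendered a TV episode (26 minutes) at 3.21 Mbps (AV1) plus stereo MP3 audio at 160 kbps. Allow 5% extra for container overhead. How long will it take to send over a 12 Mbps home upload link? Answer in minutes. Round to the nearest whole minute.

8 minutes

26 min = 1560 s
Audio: 160 kbps = 0.160 Mbps.
Total bitrate: 3.370 Mbps.
File: 3.370 Mbps × 1560 s = 5257.2 Mb.
With 5% container overhead: ×1.05. → 5520.1 Mb.
At 12 Mbps: 5520.1 / 12 = 460.0 s ≈ 7.67 minutes.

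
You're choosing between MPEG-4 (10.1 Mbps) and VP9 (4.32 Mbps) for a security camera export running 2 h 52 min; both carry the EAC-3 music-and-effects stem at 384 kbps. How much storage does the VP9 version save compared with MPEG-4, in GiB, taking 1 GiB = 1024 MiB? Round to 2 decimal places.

6.94 GiB

2 h 52 min = 172 min = 10320 s
Audio: 384 kbps = 0.384 Mbps.
MPEG-4: 10.484 Mbps × 10320 s = 108194.9 Mb = 12.596 GiB.
VP9: 4.704 Mbps × 10320 s = 48545.3 Mb = 5.651 GiB.
Saving: 12.596 − 5.651 = 6.944 GiB.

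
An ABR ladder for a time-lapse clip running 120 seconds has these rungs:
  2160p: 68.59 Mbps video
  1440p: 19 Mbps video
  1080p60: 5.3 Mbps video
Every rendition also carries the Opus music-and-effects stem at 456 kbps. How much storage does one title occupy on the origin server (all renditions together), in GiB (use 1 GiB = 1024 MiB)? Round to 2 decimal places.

Audio: 456 kbps = 0.456 Mbps.
Sum of rendition bitrates: (68.59+0.456) + (19+0.456) + (5.3+0.456) = 94.258 Mbps.
× 120 s = 11,311 Mb = 1,414 MB = 1.317 GiB.

1.32 GiB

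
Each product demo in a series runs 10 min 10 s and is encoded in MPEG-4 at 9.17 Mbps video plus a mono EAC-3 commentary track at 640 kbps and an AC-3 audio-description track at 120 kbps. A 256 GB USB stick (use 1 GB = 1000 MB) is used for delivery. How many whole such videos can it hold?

338

10 min 10 s = 610 s
Audio total: 640 + 120 = 760 kbps = 0.760 Mbps.
Total bitrate: 9.930 Mbps.
Per item: 9.930 Mbps × 610 s = 6,057 Mb = 757.2 MB.
Capacity: 256 GB = 2,048,000 Mb; 338.10 items → 338 complete.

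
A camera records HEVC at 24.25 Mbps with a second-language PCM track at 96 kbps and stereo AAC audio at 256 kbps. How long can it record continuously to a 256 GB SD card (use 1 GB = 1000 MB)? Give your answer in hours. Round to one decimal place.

23.1 hours

Audio total: 96 + 256 = 352 kbps = 0.352 Mbps.
Total bitrate: 24.25 + 0.352 = 24.602 Mbps.
Capacity: 256 GB = 2,048,000 Mb.
Recording time: 2,048,000 / 24.602 = 83,245 s ≈ 23.1 hours.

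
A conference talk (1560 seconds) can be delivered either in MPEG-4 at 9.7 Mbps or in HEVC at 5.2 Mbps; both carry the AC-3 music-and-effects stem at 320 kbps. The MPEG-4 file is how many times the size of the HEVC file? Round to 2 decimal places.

1.82

Audio: 320 kbps = 0.320 Mbps.
MPEG-4: 10.020 Mbps × 1560 s = 15631.2 Mb = 1.954 GB.
HEVC: 5.520 Mbps × 1560 s = 8611.2 Mb = 1.076 GB.
Ratio: 1.954 / 1.076 = 1.815.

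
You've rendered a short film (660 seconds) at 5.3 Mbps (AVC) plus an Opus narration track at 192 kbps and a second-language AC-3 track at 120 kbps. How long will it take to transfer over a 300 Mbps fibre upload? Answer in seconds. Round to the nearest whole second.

12 seconds

Audio total: 192 + 120 = 312 kbps = 0.312 Mbps.
Total bitrate: 5.612 Mbps.
File: 5.612 Mbps × 660 s = 3703.9 Mb.
At 300 Mbps: 3703.9 / 300 = 12.3 s ≈ 12.3 seconds.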